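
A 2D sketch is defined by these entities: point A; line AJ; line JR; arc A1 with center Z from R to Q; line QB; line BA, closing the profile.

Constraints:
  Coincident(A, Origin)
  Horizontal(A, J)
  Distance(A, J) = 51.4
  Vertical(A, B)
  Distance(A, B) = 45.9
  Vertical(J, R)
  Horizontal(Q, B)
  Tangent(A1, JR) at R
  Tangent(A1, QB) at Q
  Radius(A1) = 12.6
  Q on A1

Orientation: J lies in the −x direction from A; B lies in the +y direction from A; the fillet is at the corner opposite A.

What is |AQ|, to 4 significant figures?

60.10

A is at the origin; AJ is horizontal with |AJ| = 51.4 and J on the −x side, so J = (-51.40, 0.000). AB is vertical with |AB| = 45.9 and B on the +y side, so B = (0.000, 45.90). The virtual corner opposite A is at (-51.40, 45.90). Since A1 is tangent to JR there, ZR ⟂ JR and since A1 is tangent to QB there, ZQ ⟂ QB, with radius 12.6, so the center Z sits 12.6 in from both sides at Z = (-38.80, 33.30). That places the tangent points at R = (-51.40, 33.30) on JR and Q = (-38.80, 45.90) on QB. Then |AQ| = |Q − A| = 60.10.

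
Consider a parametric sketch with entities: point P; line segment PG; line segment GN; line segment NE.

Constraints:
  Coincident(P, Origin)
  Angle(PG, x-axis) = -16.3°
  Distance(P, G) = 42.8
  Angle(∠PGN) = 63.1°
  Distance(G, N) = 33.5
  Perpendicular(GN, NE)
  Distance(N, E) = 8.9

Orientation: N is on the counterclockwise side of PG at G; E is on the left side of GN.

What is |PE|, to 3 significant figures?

32.5

∠PGN = 63.1°, so GN runs at -16.3° + (180° − 63.1°) = 101° from the x-axis; with |GN| = 33.5, N = G + 33.5·(cos 101°, sin 101°) = (34.9, 20.9). The perpendicularity gives NE at right angles to GN; with |NE| = 8.9 on the left of GN, E = N + 8.9·(-0.983, -0.184) = (26.2, 19.3). Then |PE| = |E − P| = 32.5.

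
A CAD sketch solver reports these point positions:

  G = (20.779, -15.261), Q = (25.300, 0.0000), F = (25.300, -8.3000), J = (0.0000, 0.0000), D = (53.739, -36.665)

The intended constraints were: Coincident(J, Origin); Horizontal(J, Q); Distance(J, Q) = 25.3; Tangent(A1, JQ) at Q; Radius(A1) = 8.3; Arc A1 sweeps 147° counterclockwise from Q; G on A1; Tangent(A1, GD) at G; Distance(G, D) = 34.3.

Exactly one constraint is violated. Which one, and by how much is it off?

Distance(G, D) = 34.3 — off by 5.00.

J = (0.00, 0.00) ✓; J.y = 0.00, Q.y = 0.00 ✓; |JQ| = 25.30 ✓; ∠(FQ, QJ) = 90.00° ✓; |FQ| = 8.300 ✓; bearing(F→G) − bearing(F→Q) = 147.0° ✓; |FG| = 8.300 ✓; ∠(FG, GD) = 90.00° ✓; |GD| = 39.30 ✗.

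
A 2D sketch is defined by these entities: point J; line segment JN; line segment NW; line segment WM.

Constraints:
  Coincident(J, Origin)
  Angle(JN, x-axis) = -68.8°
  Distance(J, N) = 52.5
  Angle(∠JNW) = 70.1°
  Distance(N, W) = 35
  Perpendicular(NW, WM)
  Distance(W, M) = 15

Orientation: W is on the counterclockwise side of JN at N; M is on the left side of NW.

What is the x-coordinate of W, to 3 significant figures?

45.4

J is at the origin; JN runs at -68.8° with length 52.5, so N = 52.5·(cos -68.8°, sin -68.8°) = (19.0, -48.9). ∠JNW = 70.1°, so NW runs at -68.8° + (180° − 70.1°) = 41.1° from the x-axis; with |NW| = 35.0, W = N + 35.0·(cos 41.1°, sin 41.1°) = (45.4, -25.9). So W.x = 45.4.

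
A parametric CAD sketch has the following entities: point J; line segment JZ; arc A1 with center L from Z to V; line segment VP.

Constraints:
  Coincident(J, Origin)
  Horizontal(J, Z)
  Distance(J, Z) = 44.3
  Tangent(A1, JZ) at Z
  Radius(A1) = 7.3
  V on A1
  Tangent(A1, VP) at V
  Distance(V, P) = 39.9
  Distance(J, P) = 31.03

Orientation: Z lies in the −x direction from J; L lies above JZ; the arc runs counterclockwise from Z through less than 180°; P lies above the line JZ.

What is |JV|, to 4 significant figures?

39.35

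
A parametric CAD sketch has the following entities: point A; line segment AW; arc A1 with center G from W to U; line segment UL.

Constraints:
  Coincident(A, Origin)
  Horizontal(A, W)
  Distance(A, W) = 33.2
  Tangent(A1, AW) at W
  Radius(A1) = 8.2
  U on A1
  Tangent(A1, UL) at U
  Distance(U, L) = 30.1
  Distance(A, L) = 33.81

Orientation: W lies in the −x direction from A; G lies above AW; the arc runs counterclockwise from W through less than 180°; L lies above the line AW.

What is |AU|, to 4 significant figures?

26.26

A is at the origin; A and W share the same y with |AW| = 33.2 and W on the −x side, so W = (-33.20, 0.000). A1 meets AW tangentially, so GW is at right angles to AW, so G = W + (0, 8.2) = (-33.20, 8.200). Since GU ⟂ UL (tangency), |GL| = √(8.2² + 30.1²) = 31.20 regardless of where U sits on A1. So L lies on both circle(A, 33.81) and circle(G, 31.20); the above-AW intersection is L = (-12.40, 31.45). U is the foot of the tangent from L: U = (-25.87, 4.532).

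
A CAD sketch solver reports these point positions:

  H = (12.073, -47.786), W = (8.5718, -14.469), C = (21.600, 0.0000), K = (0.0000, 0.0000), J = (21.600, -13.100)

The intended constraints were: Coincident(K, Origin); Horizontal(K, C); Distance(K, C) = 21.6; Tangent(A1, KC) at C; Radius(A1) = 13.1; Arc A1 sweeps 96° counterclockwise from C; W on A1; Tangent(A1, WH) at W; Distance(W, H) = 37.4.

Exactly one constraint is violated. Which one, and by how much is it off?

Distance(W, H) = 37.4 — off by 3.90.

K = (0.00, 0.00) ✓; K.y = 0.00, C.y = 0.00 ✓; |KC| = 21.60 ✓; ∠(JC, CK) = 90.00° ✓; |JC| = 13.10 ✓; bearing(J→W) − bearing(J→C) = 96.00° ✓; |JW| = 13.10 ✓; ∠(JW, WH) = 90.00° ✓; |WH| = 33.50 ✗.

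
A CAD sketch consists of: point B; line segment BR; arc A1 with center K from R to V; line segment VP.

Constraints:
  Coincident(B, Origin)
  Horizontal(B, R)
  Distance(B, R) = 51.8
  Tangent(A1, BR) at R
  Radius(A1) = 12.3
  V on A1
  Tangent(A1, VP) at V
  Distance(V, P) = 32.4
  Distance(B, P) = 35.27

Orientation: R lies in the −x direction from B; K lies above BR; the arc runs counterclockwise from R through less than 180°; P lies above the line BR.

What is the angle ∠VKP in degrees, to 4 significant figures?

69.21°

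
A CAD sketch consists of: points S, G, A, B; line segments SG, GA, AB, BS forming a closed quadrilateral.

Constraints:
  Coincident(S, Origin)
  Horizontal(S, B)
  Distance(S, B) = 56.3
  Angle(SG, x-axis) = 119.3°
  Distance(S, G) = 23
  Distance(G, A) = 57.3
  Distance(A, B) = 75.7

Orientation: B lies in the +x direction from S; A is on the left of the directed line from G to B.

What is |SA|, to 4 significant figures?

70.48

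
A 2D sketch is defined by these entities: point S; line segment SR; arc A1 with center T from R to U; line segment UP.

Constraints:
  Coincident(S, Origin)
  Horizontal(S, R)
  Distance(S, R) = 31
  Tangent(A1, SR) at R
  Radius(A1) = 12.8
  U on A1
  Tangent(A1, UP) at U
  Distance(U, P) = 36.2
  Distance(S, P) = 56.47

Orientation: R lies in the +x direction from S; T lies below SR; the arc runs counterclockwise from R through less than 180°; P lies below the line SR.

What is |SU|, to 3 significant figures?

23.8

S is at the origin; SR is horizontal with |SR| = 31.0 and R on the +x side, so R = (31.0, 0.00). Tangency of A1 to SR means the radius TR is perpendicular to SR, so T = R + (0, -12.8) = (31.0, -12.8). Since TU ⟂ UP (tangency), |TP| = √(12.8² + 36.2²) = 38.4 regardless of where U sits on A1. So P lies on both circle(S, 56.47) and circle(T, 38.4); the below-SR intersection is P = (24.9, -50.7). U is the foot of the tangent from P: U = (18.4, -15.1).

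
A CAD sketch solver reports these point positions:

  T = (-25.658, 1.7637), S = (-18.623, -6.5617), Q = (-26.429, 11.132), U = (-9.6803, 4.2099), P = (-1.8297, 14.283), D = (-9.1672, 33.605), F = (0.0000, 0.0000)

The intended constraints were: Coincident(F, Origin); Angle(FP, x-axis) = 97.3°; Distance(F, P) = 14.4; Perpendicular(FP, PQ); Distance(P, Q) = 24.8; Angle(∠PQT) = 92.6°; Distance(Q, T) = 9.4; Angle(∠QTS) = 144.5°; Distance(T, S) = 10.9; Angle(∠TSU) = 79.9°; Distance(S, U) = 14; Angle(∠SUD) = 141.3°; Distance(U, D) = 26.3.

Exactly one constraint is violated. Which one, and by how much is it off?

Distance(U, D) = 26.3 — off by 3.10.

F = (0.00, 0.00) ✓; FP at 97.30° ✓; |FP| = 14.40 ✓; ∠(FP, PQ) = 90.00° ✓; |PQ| = 24.80 ✓; ∠PQT = 92.59° ✓; |QT| = 9.400 ✓; ∠QTS = 144.5° ✓; |TS| = 10.90 ✓; ∠TSU = 79.90° ✓; |SU| = 14.00 ✓; ∠SUD = 141.3° ✓; |UD| = 29.40 ✗.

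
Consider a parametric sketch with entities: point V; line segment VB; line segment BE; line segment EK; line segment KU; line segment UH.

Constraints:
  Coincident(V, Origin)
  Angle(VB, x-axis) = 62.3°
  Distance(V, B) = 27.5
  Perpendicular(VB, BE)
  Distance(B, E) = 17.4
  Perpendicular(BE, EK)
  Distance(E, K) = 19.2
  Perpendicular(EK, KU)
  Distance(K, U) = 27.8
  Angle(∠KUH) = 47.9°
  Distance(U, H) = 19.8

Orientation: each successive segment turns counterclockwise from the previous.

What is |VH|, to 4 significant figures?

23.17

V is at the origin; VB runs at 62.3° with length 27.5, so B = (12.78, 24.35). VB ⟂ BE, so BE runs at 152.3°; with |BE| = 17.4, E = (-2.623, 32.44). BE is perpendicular to EK, so EK runs at -117.7°; with |EK| = 19.2, K = (-11.55, 15.44). EK ⟂ KU, so KU runs at -27.70°; with |KU| = 27.8, U = (13.07, 2.514). ∠KUH = 47.9° gives UH at 104.4° from the x-axis; with |UH| = 19.8, H = (8.142, 21.69). Then |VH| = |H − V| = 23.17.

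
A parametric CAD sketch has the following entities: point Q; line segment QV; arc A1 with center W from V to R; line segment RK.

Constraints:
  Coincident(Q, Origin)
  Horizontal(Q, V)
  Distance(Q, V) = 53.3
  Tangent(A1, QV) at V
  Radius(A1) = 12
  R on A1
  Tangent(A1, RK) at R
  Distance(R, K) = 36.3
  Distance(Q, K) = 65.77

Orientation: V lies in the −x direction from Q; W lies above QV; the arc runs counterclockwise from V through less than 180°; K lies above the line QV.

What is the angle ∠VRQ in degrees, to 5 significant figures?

115.79°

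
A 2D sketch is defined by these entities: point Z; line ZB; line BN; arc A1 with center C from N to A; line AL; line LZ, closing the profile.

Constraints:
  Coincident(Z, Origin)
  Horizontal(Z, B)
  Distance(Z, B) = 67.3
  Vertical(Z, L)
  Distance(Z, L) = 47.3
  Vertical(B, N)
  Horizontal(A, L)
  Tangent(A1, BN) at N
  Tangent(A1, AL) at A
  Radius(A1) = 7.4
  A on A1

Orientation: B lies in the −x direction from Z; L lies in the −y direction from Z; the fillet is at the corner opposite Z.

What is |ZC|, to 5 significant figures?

71.972

Z is at the origin; ZB is horizontal with |ZB| = 67.3 and B on the −x side, so B = (-67.300, 0.0000). ZL is vertical with |ZL| = 47.3 and L on the −y side, so L = (0.0000, -47.300). The virtual corner opposite Z is at (-67.300, -47.300). Since A1 is tangent to BN there, CN ⟂ BN and tangency of A1 to AL means the radius CA is perpendicular to AL, with radius 7.4, so the center C sits 7.4 in from both sides at C = (-59.900, -39.900). Then |ZC| = |C − Z| = 71.972.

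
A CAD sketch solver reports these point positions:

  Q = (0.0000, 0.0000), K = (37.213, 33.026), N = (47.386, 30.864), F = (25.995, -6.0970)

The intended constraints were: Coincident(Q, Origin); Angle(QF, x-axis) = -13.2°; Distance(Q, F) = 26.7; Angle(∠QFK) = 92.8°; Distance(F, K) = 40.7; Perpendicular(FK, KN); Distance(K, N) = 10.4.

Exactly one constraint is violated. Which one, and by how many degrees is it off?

Perpendicular(FK, KN) — off by 4.00°.

Q = (0.00, 0.00) ✓; QF at -13.20° ✓; |QF| = 26.70 ✓; ∠QFK = 92.80° ✓; |FK| = 40.70 ✓; ∠(FK, KN) = 86.00° ✗; |KN| = 10.40 ✓.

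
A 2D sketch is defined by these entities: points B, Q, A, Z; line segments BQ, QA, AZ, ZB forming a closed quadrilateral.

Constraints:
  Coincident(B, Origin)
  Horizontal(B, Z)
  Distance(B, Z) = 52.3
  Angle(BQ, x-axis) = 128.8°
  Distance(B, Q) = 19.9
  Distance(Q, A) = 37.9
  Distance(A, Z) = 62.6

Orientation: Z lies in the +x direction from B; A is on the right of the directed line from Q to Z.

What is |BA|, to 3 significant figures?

22.8

Checks: BQ at 128.8° ✓; |QA| = 37.90 ✓; |AZ| = 62.60 ✓.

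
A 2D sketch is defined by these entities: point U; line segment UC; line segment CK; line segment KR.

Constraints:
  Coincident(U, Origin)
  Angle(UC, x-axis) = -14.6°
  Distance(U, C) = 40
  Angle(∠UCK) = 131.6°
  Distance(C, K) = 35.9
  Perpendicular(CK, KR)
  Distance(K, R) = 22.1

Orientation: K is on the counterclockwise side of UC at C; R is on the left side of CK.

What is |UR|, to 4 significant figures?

62.94

U is at the origin; UC runs at -14.6° with length 40.0, so C = 40.0·(cos -14.6°, sin -14.6°) = (38.71, -10.08). ∠UCK = 131.6°, so CK runs at -14.6° + (180° − 131.6°) = 33.80° from the x-axis; with |CK| = 35.9, K = C + 35.9·(cos 33.80°, sin 33.80°) = (68.54, 9.888). The perpendicularity gives KR at right angles to CK; with |KR| = 22.1 on the left of CK, R = K + 22.1·(-0.5563, 0.8310) = (56.25, 28.25). Then |UR| = |R − U| = 62.94.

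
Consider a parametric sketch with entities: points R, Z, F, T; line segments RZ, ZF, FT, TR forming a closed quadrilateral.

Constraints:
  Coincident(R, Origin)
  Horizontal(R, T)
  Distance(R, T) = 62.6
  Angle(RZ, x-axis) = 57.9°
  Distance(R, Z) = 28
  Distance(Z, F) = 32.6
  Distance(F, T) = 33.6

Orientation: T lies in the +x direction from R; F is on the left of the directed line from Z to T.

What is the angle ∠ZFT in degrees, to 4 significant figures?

107.2°

R is at the origin; R and T share the same y with |RT| = 62.6 and T in +x, so T = (62.6, 0). RZ runs at 57.9° with |RZ| = 28.0, so Z = (14.88, 23.72). F is determined by |ZF| = 32.6 and |FT| = 33.6 together: it lies at the intersection of circle(Z, 32.6) and circle(T, 33.6). With |ZT| = 53.29, the foot of the radical line on ZT is 26.02 from Z and the perpendicular offset is √(32.6² − 26.02²) = 19.63. Taking the left-of-ZT solution: F = (46.92, 29.72).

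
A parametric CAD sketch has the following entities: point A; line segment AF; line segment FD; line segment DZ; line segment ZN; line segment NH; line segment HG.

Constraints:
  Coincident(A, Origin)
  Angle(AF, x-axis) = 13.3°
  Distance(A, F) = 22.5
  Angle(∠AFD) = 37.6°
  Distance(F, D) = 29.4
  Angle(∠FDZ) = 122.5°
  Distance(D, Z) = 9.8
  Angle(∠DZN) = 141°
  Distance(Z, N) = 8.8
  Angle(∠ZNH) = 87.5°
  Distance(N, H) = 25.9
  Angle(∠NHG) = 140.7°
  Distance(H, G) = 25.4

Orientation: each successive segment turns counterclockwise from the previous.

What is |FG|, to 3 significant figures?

10.7

A is at the origin; AF runs at 13.3° with length 22.5, so F = (21.9, 5.18). ∠AFD = 37.6° gives FD at 156° from the x-axis; with |FD| = 29.4, D = (-4.90, 17.3). ∠FDZ = 122.5° gives DZ at -147° from the x-axis; with |DZ| = 9.8, Z = (-13.1, 11.9). ∠DZN = 141.0° gives ZN at -108° from the x-axis; with |ZN| = 8.8, N = (-15.8, 3.53). ∠ZNH = 87.5° gives NH at -15.3° from the x-axis; with |NH| = 25.9, H = (9.19, -3.30). ∠NHG = 140.7° gives HG at 24.0° from the x-axis; with |HG| = 25.4, G = (32.4, 7.03). Then |FG| = |G − F| = 10.7.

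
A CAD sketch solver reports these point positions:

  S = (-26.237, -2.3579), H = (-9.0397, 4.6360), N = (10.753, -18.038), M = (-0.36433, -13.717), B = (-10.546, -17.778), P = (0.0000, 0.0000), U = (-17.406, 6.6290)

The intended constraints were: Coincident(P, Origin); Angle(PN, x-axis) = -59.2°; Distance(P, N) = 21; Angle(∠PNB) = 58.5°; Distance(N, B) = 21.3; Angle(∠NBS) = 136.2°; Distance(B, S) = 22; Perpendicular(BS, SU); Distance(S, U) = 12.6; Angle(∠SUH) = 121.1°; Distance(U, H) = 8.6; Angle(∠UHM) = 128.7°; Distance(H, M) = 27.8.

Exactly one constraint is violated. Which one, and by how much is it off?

Distance(H, M) = 27.8 — off by 7.50.

P = (0.00, 0.00) ✓; PN at -59.20° ✓; |PN| = 21.00 ✓; ∠PNB = 58.50° ✓; |NB| = 21.30 ✓; ∠NBS = 136.2° ✓; |BS| = 22.00 ✓; ∠(BS, SU) = 90.00° ✓; |SU| = 12.60 ✓; ∠SUH = 121.1° ✓; |UH| = 8.600 ✓; ∠UHM = 128.7° ✓; |HM| = 20.30 ✗.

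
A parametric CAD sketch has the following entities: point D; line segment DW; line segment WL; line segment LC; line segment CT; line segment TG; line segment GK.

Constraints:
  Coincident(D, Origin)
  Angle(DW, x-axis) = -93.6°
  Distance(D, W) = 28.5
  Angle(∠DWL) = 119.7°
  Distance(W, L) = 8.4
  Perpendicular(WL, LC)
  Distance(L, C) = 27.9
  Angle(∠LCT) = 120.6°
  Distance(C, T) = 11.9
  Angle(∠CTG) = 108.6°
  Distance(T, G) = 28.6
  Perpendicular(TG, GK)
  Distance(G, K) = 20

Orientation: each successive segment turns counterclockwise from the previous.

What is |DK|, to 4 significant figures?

24.90

D is at the origin; DW runs at -93.6° with length 28.5, so W = (-1.790, -28.44). ∠DWL = 119.7° gives WL at -33.30° from the x-axis; with |WL| = 8.4, L = (5.231, -33.06). The perpendicularity gives LC at right angles to WL, so LC runs at 56.70°; with |LC| = 27.9, C = (20.55, -9.737). ∠LCT = 120.6° gives CT at 116.1° from the x-axis; with |CT| = 11.9, T = (15.31, 0.9500). ∠CTG = 108.6° gives TG at -172.5° from the x-axis; with |TG| = 28.6, G = (-13.04, -2.783). TG is perpendicular to GK, so GK runs at -82.50°; with |GK| = 20.0, K = (-10.43, -22.61). Then |DK| = |K − D| = 24.90.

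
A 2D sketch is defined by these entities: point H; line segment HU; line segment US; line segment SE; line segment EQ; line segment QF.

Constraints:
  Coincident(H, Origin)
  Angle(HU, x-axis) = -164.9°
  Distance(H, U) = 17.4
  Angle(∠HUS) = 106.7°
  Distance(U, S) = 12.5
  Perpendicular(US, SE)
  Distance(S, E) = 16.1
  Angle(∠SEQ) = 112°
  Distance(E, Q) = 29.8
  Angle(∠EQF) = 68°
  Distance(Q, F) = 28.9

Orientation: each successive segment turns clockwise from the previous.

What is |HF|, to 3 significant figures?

20.9

H is at the origin; HU runs at -164.9° with length 17.4, so U = (-16.8, -4.53). ∠HUS = 106.7° gives US at 122° from the x-axis; with |US| = 12.5, S = (-23.4, 6.09). US ⟂ SE, so SE runs at 31.8°; with |SE| = 16.1, E = (-9.70, 14.6). ∠SEQ = 112.0° gives EQ at -36.2° from the x-axis; with |EQ| = 29.8, Q = (14.3, -3.03). ∠EQF = 68.0° gives QF at -148° from the x-axis; with |QF| = 28.9, F = (-10.2, -18.3). Then |HF| = |F − H| = 20.9.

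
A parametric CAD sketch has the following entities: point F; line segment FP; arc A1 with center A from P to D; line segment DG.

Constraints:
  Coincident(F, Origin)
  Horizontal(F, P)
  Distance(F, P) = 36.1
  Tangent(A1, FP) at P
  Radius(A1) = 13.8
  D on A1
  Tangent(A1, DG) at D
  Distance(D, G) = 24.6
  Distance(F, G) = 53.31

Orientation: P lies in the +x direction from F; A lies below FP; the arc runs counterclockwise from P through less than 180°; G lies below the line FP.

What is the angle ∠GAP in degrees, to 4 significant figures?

173.8°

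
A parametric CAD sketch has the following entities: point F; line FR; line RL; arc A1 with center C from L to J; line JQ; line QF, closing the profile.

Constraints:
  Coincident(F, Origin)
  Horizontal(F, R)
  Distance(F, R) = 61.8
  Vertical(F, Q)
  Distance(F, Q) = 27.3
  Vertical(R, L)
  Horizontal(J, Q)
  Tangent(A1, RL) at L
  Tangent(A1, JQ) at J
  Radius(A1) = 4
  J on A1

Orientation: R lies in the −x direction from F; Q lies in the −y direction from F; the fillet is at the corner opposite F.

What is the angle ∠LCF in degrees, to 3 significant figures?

158°

F is at the origin; F and R share the same y with |FR| = 61.8 and R on the −x side, so R = (-61.8, 0.00). FQ is vertical with |FQ| = 27.3 and Q on the −y side, so Q = (0.00, -27.3). The virtual corner opposite F is at (-61.8, -27.3). Tangency of A1 to RL means the radius CL is perpendicular to RL and the tangent condition forces CJ to be normal to JQ, with radius 4.0, so the center C sits 4.0 in from both sides at C = (-57.8, -23.3). That places the tangent points at L = (-61.8, -23.3) on RL and J = (-57.8, -27.3) on JQ. Then cos ∠LCF = CL·CF / (|CL||CF|), giving 158°.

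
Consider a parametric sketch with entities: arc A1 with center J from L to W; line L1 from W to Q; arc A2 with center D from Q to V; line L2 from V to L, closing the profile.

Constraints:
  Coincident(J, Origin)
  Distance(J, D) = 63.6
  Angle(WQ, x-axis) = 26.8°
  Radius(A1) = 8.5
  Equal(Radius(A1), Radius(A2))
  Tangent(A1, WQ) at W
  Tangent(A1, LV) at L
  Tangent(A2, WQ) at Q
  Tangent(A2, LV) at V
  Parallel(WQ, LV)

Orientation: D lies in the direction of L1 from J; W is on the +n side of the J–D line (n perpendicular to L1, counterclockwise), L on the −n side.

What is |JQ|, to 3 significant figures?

64.2

The slot axis is L1's direction at 26.8°, so u = (cos 26.8°, sin 26.8°) = (0.893, 0.451) and n = (−sin 26.8°, cos 26.8°) = (-0.451, 0.893). J is at the origin and D lies 63.6 along u from J, so D = 63.6·u = (56.8, 28.7). Tangency of A1 to both parallel lines with radius 8.5 puts W and L at J ± 8.5·n: W = (-3.83, 7.59), L = (3.83, -7.59). Equal radii place Q and V the same way about D: Q = D + 8.5·n = (52.9, 36.3), V = D − 8.5·n = (60.6, 21.1). Then |JQ| = |Q − J| = 64.2.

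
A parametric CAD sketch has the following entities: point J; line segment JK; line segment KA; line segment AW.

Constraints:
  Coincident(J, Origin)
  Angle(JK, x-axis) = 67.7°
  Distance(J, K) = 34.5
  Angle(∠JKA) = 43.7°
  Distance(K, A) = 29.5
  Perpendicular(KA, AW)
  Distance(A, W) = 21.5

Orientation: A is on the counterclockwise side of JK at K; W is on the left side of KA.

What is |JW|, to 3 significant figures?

5.12

∠JKA = 43.7°, so KA runs at 67.7° + (180° − 43.7°) = 204° from the x-axis; with |KA| = 29.5, A = K + 29.5·(cos 204°, sin 204°) = (-13.9, 19.9). KA ⟂ AW; with |AW| = 21.5 on the left of KA, W = A + 21.5·(0.407, -0.914) = (-5.11, 0.280). Then |JW| = |W − J| = 5.12.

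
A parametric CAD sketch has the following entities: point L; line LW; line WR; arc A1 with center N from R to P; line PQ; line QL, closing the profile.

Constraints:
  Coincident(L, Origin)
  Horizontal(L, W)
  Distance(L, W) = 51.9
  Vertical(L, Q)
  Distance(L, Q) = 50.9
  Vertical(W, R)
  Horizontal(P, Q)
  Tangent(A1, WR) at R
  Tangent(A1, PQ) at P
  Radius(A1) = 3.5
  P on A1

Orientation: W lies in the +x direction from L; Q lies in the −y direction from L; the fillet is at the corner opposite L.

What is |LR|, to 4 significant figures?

70.29

The virtual corner opposite L is at (51.90, -50.90). The tangent condition forces NR to be normal to WR and tangency of A1 to PQ means the radius NP is perpendicular to PQ, with radius 3.5, so the center N sits 3.5 in from both sides at N = (48.40, -47.40). That places the tangent points at R = (51.90, -47.40) on WR and P = (48.40, -50.90) on PQ. Then |LR| = |R − L| = 70.29.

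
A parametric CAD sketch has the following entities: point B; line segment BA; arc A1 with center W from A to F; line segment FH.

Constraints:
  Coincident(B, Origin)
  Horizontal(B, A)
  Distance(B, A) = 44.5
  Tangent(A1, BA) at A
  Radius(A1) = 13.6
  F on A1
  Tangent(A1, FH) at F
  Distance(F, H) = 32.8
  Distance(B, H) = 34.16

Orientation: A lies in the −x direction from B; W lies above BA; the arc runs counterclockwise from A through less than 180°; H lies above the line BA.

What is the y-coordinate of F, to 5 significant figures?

5.3015

Checks: B.y = 0.00, A.y = 0.00 ✓; |WF| = 13.60 ✓; ∠(WF, FH) = 90.00° ✓; |FH| = 32.80 ✓; |BH| = 34.16 ✓.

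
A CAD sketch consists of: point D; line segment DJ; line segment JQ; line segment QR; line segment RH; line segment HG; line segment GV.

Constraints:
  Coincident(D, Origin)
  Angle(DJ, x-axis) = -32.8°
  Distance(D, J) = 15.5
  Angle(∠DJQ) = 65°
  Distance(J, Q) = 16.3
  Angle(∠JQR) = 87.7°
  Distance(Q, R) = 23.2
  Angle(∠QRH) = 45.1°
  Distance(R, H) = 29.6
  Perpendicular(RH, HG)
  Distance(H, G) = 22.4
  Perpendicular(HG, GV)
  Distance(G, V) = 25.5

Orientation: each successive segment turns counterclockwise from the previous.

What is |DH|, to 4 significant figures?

16.91

D is at the origin; DJ runs at -32.8° with length 15.5, so J = (13.03, -8.396). ∠DJQ = 65.0° gives JQ at 82.20° from the x-axis; with |JQ| = 16.3, Q = (15.24, 7.753). ∠JQR = 87.7° gives QR at 174.5° from the x-axis; with |QR| = 23.2, R = (-7.852, 9.976). ∠QRH = 45.1° gives RH at -50.60° from the x-axis; with |RH| = 29.6, H = (10.94, -12.90). Then |DH| = |H − D| = 16.91.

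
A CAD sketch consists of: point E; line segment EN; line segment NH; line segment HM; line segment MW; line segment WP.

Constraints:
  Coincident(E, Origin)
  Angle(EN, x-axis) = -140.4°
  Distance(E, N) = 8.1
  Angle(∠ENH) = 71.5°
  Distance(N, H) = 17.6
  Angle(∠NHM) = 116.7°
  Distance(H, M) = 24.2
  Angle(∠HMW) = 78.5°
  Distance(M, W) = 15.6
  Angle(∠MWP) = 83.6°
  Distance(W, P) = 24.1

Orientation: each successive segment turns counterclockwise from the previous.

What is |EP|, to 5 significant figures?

9.2085

E is at the origin; EN runs at -140.4° with length 8.1, so N = (-6.2412, -5.1631). ∠ENH = 71.5° gives NH at -31.900° from the x-axis; with |NH| = 17.6, H = (8.7007, -14.464). ∠NHM = 116.7° gives HM at 31.400° from the x-axis; with |HM| = 24.2, M = (29.357, -1.8552). ∠HMW = 78.5° gives MW at 132.90° from the x-axis; with |MW| = 15.6, W = (18.737, 9.5725). ∠MWP = 83.6° gives WP at -130.70° from the x-axis; with |WP| = 24.1, P = (3.0219, -8.6986). Then |EP| = |P − E| = 9.2085.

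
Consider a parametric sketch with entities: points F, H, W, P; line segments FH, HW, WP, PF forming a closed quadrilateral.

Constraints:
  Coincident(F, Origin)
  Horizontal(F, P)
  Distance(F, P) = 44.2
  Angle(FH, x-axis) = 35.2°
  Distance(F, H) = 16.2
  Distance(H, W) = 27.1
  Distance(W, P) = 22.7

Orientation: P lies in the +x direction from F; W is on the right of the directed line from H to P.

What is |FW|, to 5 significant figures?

30.138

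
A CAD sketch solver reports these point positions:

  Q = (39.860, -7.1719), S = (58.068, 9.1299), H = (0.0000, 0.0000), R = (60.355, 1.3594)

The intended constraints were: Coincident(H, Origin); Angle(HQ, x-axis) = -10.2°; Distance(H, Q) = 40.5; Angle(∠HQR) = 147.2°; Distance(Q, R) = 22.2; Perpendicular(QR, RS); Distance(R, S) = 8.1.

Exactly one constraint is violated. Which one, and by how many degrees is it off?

Perpendicular(QR, RS) — off by 6.20°.

H = (0.00, 0.00) ✓; HQ at -10.20° ✓; |HQ| = 40.50 ✓; ∠HQR = 147.2° ✓; |QR| = 22.20 ✓; ∠(QR, RS) = 83.80° ✗; |RS| = 8.100 ✓.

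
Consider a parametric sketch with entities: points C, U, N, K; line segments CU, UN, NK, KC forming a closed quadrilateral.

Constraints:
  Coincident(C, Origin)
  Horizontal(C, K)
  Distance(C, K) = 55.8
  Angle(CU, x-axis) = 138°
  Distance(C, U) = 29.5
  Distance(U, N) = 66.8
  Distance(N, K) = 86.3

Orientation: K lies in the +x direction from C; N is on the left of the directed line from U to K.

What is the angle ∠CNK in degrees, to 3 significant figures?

39.4°

C is at the origin; C and K share the same y with |CK| = 55.8 and K in +x, so K = (55.8, 0). CU runs at 138.0° with |CU| = 29.5, so U = (-21.9, 19.7). N is determined by |UN| = 66.8 and |NK| = 86.3 together: it lies at the intersection of circle(U, 66.8) and circle(K, 86.3). With |UK| = 80.2, the foot of the radical line on UK is 21.5 from U and the perpendicular offset is √(66.8² − 21.5²) = 63.3. Taking the left-of-UK solution: N = (14.5, 75.8).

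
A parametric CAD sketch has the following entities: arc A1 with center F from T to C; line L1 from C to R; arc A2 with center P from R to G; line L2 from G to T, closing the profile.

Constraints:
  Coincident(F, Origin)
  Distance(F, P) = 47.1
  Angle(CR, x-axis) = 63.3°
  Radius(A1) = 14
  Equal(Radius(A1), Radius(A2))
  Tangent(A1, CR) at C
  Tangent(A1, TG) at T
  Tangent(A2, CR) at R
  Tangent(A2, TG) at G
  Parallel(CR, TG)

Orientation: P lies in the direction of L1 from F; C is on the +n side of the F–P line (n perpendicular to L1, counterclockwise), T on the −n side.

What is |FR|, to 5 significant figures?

49.137

Tangency of A1 to both parallel lines with radius 14.0 puts C and T at F ± 14.0·n: C = (-12.507, 6.2905), T = (12.507, -6.2905). Equal radii place R and G the same way about P: R = P + 14.0·n = (8.6557, 48.368), G = P − 14.0·n = (33.670, 35.787). Then |FR| = |R − F| = 49.137.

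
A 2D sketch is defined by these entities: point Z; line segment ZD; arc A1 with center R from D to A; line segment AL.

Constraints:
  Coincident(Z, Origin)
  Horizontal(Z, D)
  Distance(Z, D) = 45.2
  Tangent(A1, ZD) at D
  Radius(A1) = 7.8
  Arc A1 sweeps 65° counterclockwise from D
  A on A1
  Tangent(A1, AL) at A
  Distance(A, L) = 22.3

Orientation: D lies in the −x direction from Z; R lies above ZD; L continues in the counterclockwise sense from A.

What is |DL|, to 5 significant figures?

29.712

Z is at the origin; Z and D share the same y with |ZD| = 45.2 and D on the −x side, so D = (-45.200, 0.0000). A1 meets ZD tangentially, so RD is at right angles to ZD, so R = D + (0, 7.8) = (-45.200, 7.8000). On A1, D sits at bearing -90° from R; a 65° counterclockwise sweep puts A at bearing -25°, so A = R + 7.8·(cos -25°, sin -25°) = (-38.131, 4.5036). A1 meets AL tangentially, so RA is at right angles to AL, so AL runs along (−sin -25°, cos -25°); with |AL| = 22.3, L = (-28.706, 24.714). Then |DL| = |L − D| = 29.712.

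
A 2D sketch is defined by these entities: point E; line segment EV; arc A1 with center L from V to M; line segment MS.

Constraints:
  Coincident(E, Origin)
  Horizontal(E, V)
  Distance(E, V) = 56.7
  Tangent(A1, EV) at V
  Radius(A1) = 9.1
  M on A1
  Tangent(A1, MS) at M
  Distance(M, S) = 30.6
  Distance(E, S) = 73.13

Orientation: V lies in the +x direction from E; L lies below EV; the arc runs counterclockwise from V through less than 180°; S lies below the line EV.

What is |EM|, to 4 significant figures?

50.03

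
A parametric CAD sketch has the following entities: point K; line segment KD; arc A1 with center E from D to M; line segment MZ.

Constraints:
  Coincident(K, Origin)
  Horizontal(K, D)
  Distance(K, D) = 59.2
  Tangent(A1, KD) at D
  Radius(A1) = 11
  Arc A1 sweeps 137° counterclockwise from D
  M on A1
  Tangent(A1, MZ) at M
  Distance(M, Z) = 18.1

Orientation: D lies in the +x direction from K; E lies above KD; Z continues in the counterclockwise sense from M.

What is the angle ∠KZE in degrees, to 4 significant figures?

75.29°

K is at the origin; K and D share the same y with |KD| = 59.2 and D on the +x side, so D = (59.20, 0.000). A1 meets KD tangentially, so ED is at right angles to KD, so E = D + (0, 11) = (59.20, 11.00). On A1, D sits at bearing -90° from E; a 137° counterclockwise sweep puts M at bearing 47°, so M = E + 11.0·(cos 47°, sin 47°) = (66.70, 19.04). Tangency of A1 to MZ means the radius EM is perpendicular to MZ, so MZ runs along (−sin 47°, cos 47°); with |MZ| = 18.1, Z = (53.46, 31.39). Then cos ∠KZE = ZK·ZE / (|ZK||ZE|), giving 75.29°.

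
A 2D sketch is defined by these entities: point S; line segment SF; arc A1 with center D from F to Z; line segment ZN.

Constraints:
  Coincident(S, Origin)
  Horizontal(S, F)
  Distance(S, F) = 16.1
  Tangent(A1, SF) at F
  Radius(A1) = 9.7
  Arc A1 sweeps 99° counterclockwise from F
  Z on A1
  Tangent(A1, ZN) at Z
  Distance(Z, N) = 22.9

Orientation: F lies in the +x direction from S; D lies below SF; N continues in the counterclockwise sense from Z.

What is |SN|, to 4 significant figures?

35.31

On A1, F sits at bearing 90° from D; a 99° counterclockwise sweep puts Z at bearing 189°, so Z = D + 9.7·(cos 189°, sin 189°) = (6.519, -11.22). Since A1 is tangent to ZN there, DZ ⟂ ZN, so ZN runs along (−sin 189°, cos 189°); with |ZN| = 22.9, N = (10.10, -33.84). Then |SN| = |N − S| = 35.31.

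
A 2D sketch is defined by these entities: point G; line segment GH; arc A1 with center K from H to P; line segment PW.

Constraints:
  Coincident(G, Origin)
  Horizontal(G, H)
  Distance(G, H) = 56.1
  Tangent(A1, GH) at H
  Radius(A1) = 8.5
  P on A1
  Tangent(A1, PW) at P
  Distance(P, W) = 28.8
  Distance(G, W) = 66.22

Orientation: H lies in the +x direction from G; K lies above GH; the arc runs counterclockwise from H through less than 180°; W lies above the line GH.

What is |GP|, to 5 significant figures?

65.079

Checks: |KP| = 8.500 ✓; ∠(KP, PW) = 90.00° ✓; |PW| = 28.80 ✓; |GW| = 66.22 ✓.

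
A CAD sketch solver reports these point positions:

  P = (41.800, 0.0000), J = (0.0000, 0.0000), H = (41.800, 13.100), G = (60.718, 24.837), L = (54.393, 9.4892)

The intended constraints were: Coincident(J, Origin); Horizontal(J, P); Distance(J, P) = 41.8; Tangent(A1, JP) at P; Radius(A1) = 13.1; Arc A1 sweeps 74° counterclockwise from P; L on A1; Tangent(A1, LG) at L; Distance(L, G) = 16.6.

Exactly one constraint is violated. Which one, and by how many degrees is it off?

Tangent(A1, LG) at L — off by 6.40°.

J = (0.00, 0.00) ✓; J.y = 0.00, P.y = 0.00 ✓; |JP| = 41.80 ✓; ∠(HP, PJ) = 90.00° ✓; |HP| = 13.10 ✓; bearing(H→L) − bearing(H→P) = 74.00° ✓; |HL| = 13.10 ✓; ∠(HL, LG) = 96.40° ✗; |LG| = 16.60 ✓.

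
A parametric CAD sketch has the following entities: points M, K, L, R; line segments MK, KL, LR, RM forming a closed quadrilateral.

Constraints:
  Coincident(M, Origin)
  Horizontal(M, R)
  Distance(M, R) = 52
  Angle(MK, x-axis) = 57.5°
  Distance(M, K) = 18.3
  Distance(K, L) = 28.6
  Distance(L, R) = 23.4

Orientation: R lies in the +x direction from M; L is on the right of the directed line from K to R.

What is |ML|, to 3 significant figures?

29.8

Checks: |KL| = 28.60 ✓; |LR| = 23.40 ✓.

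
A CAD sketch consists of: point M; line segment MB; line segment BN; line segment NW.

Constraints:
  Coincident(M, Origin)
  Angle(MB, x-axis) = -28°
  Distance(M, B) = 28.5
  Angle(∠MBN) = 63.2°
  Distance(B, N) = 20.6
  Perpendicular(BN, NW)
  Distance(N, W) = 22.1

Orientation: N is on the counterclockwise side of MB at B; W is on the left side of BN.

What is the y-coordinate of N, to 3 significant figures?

7.22

M is at the origin; MB runs at -28.0° with length 28.5, so B = 28.5·(cos -28.0°, sin -28.0°) = (25.2, -13.4). ∠MBN = 63.2°, so BN runs at -28.0° + (180° − 63.2°) = 88.8° from the x-axis; with |BN| = 20.6, N = B + 20.6·(cos 88.8°, sin 88.8°) = (25.6, 7.22). So N.y = 7.22.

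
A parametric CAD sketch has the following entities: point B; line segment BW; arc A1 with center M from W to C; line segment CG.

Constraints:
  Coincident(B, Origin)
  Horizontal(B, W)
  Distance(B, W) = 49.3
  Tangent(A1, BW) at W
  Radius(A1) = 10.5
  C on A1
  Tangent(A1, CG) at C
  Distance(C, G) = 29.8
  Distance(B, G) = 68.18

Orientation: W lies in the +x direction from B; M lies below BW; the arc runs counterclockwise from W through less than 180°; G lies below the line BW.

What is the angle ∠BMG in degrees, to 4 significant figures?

110.4°

Checks: B = (0.00, 0.00) ✓; |MC| = 10.50 ✓; ∠(MC, CG) = 90.00° ✓; |CG| = 29.80 ✓; |BG| = 68.18 ✓.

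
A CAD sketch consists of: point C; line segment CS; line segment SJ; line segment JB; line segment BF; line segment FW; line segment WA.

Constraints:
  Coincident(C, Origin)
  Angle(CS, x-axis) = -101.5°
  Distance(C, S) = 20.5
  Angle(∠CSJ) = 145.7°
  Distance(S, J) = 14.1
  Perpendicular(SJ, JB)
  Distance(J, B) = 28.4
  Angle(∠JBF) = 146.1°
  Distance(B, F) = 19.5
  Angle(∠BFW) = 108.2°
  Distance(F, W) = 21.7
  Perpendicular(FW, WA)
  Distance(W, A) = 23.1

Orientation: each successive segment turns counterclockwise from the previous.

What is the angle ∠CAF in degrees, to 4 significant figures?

159.2°

C is at the origin; CS runs at -101.5° with length 20.5, so S = (-4.087, -20.09). ∠CSJ = 145.7° gives SJ at -67.20° from the x-axis; with |SJ| = 14.1, J = (1.377, -33.09). SJ is perpendicular to JB, so JB runs at 22.80°; with |JB| = 28.4, B = (27.56, -22.08). ∠JBF = 146.1° gives BF at 56.70° from the x-axis; with |BF| = 19.5, F = (38.26, -5.783). ∠BFW = 108.2° gives FW at 128.5° from the x-axis; with |FW| = 21.7, W = (24.76, 11.20). FW is perpendicular to WA, so WA runs at -141.5°; with |WA| = 23.1, A = (6.677, -3.181). Then cos ∠CAF = AC·AF / (|AC||AF|), giving 159.2°.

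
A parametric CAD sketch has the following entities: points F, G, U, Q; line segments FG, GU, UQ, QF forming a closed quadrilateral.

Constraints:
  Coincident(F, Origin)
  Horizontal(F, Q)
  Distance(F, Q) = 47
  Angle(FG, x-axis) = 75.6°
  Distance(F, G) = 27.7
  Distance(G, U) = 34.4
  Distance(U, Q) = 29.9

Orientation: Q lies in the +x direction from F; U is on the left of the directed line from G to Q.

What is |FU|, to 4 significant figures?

50.57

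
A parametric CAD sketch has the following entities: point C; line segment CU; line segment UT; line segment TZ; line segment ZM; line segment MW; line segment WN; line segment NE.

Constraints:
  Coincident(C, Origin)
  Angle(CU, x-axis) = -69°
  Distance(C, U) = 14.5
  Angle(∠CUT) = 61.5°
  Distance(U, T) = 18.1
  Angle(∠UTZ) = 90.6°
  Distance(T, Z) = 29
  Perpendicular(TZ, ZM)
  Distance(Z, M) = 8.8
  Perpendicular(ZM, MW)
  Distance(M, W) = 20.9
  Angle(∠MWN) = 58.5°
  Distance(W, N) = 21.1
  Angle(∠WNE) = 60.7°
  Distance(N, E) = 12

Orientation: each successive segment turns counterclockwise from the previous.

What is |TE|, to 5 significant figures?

25.012

C is at the origin; CU runs at -69.0° with length 14.5, so U = (5.1963, -13.537). ∠CUT = 61.5° gives UT at 49.500° from the x-axis; with |UT| = 18.1, T = (16.951, 0.22643). ∠UTZ = 90.6° gives TZ at 138.90° from the x-axis; with |TZ| = 29.0, Z = (-4.9020, 19.290). TZ is perpendicular to ZM, so ZM runs at -131.10°; with |ZM| = 8.8, M = (-10.687, 12.659). ZM ⟂ MW, so MW runs at -41.100°; with |MW| = 20.9, W = (5.0626, -1.0802). ∠MWN = 58.5° gives WN at 80.400° from the x-axis; with |WN| = 21.1, N = (8.5814, 19.724). ∠WNE = 60.7° gives NE at -160.30° from the x-axis; with |NE| = 12.0, E = (-2.7162, 15.679). Then |TE| = |E − T| = 25.012.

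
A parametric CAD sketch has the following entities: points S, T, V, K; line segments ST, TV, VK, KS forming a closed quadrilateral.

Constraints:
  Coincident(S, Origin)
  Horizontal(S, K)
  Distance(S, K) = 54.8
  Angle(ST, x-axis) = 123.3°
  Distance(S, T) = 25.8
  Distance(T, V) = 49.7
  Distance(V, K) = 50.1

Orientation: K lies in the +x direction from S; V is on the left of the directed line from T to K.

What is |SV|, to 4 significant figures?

53.20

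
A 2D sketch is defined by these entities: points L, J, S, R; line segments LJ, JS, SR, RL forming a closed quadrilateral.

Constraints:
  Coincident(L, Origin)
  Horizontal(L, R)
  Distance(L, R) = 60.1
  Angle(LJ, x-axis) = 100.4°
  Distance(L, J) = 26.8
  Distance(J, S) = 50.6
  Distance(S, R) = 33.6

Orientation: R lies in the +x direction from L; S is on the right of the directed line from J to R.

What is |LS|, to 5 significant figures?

30.857

Checks: |JS| = 50.60 ✓; |SR| = 33.60 ✓.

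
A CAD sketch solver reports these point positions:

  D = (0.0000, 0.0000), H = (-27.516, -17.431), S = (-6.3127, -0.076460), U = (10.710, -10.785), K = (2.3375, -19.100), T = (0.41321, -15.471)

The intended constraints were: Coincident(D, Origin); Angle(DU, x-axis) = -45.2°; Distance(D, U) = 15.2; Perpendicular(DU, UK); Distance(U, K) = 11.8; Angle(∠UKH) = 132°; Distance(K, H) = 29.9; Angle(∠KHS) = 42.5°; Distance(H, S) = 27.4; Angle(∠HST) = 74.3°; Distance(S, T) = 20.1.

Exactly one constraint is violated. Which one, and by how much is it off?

Distance(S, T) = 20.1 — off by 3.30.

D = (0.00, 0.00) ✓; DU at -45.20° ✓; |DU| = 15.20 ✓; ∠(DU, UK) = 90.00° ✓; |UK| = 11.80 ✓; ∠UKH = 132.0° ✓; |KH| = 29.90 ✓; ∠KHS = 42.50° ✓; |HS| = 27.40 ✓; ∠HST = 74.30° ✓; |ST| = 16.80 ✗.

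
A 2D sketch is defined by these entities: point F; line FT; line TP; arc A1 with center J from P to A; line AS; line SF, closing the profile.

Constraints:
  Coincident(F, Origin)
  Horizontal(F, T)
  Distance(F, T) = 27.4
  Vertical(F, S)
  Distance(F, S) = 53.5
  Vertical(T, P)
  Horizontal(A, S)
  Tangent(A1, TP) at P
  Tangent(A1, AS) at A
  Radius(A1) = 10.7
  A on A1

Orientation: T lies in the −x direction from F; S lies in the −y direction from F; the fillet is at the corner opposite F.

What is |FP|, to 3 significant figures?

50.8

F is at the origin; FT is horizontal with |FT| = 27.4 and T on the −x side, so T = (-27.4, 0.00). FS is vertical with |FS| = 53.5 and S on the −y side, so S = (0.00, -53.5). The virtual corner opposite F is at (-27.4, -53.5). Since A1 is tangent to TP there, JP ⟂ TP and A1 meets AS tangentially, so JA is at right angles to AS, with radius 10.7, so the center J sits 10.7 in from both sides at J = (-16.7, -42.8). That places the tangent points at P = (-27.4, -42.8) on TP and A = (-16.7, -53.5) on AS. Then |FP| = |P − F| = 50.8.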